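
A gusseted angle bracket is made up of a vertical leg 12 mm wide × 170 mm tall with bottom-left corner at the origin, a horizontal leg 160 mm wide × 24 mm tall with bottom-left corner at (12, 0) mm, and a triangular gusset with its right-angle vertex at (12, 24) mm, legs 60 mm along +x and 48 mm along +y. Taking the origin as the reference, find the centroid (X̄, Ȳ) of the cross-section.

vertical leg: A = 12 × 170 = 2040.00, centroid at (6.00, 85.00).
horizontal leg: A = 160 × 24 = 3840.00, centroid at (92.00, 12.00).
gusset: A = ½·60·48 = 1440.00, centroid at (32.00, 40.00).
ΣA = 7320.00 mm²
ΣAX̄ = (2040.00)(6.00) + (3840.00)(92.00) + (1440.00)(32.00) = 411600.00 mm³
ΣAȲ = (2040.00)(85.00) + (3840.00)(12.00) + (1440.00)(40.00) = 277080.00 mm³
X̄ = 411600.00 / 7320.00 = 56.23 mm
Ȳ = 277080.00 / 7320.00 = 37.85 mm

X̄ = 56.23 mm, Ȳ = 37.85 mm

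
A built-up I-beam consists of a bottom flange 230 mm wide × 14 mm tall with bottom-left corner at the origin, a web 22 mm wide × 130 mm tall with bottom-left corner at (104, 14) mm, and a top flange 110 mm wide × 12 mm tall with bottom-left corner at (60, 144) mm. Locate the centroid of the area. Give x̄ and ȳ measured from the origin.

x̄ = 115.00 mm, ȳ = 60.34 mm

bottom flange: A = 230 × 14 = 3220.00, centroid at (115.00, 7.00).
web: A = 22 × 130 = 2860.00, centroid at (115.00, 79.00).
top flange: A = 110 × 12 = 1320.00, centroid at (115.00, 150.00).
ΣA = 7400.00 mm²
ΣAx̄ = (3220.00)(115.00) + (2860.00)(115.00) + (1320.00)(115.00) = 851000.00 mm³
ΣAȳ = (3220.00)(7.00) + (2860.00)(79.00) + (1320.00)(150.00) = 446480.00 mm³
x̄ = 851000.00 / 7400.00 = 115.00 mm
ȳ = 446480.00 / 7400.00 = 60.34 mm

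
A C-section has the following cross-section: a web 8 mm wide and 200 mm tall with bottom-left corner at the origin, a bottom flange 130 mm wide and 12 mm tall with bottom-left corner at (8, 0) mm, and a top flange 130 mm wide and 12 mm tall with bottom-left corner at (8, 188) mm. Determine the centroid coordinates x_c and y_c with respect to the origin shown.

web: A = 8 × 200 = 1600.00, centroid at (4.00, 100.00).
bottom flange: A = 130 × 12 = 1560.00, centroid at (73.00, 6.00).
top flange: A = 130 × 12 = 1560.00, centroid at (73.00, 194.00).
ΣA = 4720.00 mm²
ΣAx_c = (1600.00)(4.00) + (1560.00)(73.00) + (1560.00)(73.00) = 234160.00 mm³
ΣAy_c = (1600.00)(100.00) + (1560.00)(6.00) + (1560.00)(194.00) = 472000.00 mm³
x_c = 234160.00 / 4720.00 = 49.61 mm
y_c = 472000.00 / 4720.00 = 100.00 mm

x_c = 49.61 mm, y_c = 100.00 mm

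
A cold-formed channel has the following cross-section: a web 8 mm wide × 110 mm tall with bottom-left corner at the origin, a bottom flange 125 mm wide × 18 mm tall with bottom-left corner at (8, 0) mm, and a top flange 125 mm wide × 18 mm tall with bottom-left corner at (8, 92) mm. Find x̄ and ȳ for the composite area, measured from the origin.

x̄ = 59.62 mm, ȳ = 55.00 mm

web: A = 8 × 110 = 880.00, centroid at (4.00, 55.00).
bottom flange: A = 125 × 18 = 2250.00, centroid at (70.50, 9.00).
top flange: A = 125 × 18 = 2250.00, centroid at (70.50, 101.00).
ΣA = 5380.00 mm², ΣAx̄ = 320770.00 mm³, ΣAȳ = 295900.00 mm³.
x̄ = 320770.00/5380.00 = 59.62 mm; ȳ = 295900.00/5380.00 = 55.00 mm.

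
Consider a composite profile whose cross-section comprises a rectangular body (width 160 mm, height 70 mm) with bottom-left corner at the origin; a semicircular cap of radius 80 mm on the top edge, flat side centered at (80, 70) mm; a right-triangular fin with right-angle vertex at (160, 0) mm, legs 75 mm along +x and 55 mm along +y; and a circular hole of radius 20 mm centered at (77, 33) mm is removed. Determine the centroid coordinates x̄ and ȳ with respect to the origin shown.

rectangular body: A = 160 × 70 = 11200.00, centroid at (80.00, 35.00).
semicircular top: A = ½π·80² = 10053.10, centroid at (80.00, 103.95).
triangular fin: A = ½·75·55 = 2062.50, centroid at (185.00, 18.33).
hole: A = −π·20² = -1256.64, centroid at (77.00, 33.00).
ΣA = 22058.96 mm²
ΣAx̄ = (11200.00)(80.00) + (10053.10)(80.00) + (2062.50)(185.00) + (-1256.64)(77.00) = 1985049.17 mm³
ΣAȳ = (11200.00)(35.00) + (10053.10)(103.95) + (2062.50)(18.33) + (-1256.64)(33.00) = 1433393.56 mm³
x̄ = 1985049.17 / 22058.96 = 89.99 mm
ȳ = 1433393.56 / 22058.96 = 64.98 mm

x̄ = 89.99 mm, ȳ = 64.98 mm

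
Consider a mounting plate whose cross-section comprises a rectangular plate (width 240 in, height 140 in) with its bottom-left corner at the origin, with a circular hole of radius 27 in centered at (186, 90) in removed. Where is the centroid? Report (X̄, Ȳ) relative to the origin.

X̄ = 115.17 in, Ȳ = 68.54 in

plate: A = 240 × 140 = 33600.00, centroid at (120.00, 70.00).
hole: A = −π·27² = -2290.22, centroid at (186.00, 90.00).
ΣA = 31309.78 in², ΣAX̄ = 3606018.89 in³, ΣAȲ = 2145880.11 in³.
X̄ = 3606018.89/31309.78 = 115.17 in; Ȳ = 2145880.11/31309.78 = 68.54 in.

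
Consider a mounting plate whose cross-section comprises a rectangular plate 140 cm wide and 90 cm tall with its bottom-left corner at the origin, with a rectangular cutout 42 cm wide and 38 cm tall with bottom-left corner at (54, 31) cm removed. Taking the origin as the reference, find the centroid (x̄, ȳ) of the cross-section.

x̄ = 69.27 cm, ȳ = 44.27 cm

plate: A = 140 × 90 = 12600.00, centroid at (70.00, 45.00).
hole: A = −(42 × 38) = -1596.00, centroid at (75.00, 50.00).
ΣA = 11004.00 cm², ΣAx̄ = 762300.00 cm³, ΣAȳ = 487200.00 cm³.
x̄ = 762300.00/11004.00 = 69.27 cm; ȳ = 487200.00/11004.00 = 44.27 cm.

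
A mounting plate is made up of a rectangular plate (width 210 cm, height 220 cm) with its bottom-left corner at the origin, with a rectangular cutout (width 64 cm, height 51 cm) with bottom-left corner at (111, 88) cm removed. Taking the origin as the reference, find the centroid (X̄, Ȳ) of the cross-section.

plate: A = 210 × 220 = 46200.00, centroid at (105.00, 110.00).
hole: A = −(64 × 51) = -3264.00, centroid at (143.00, 113.50).
ΣA = 42936.00 cm², ΣAX̄ = 4384248.00 cm³, ΣAȲ = 4711536.00 cm³.
X̄ = 4384248.00/42936.00 = 102.11 cm; Ȳ = 4711536.00/42936.00 = 109.73 cm.

X̄ = 102.11 cm, Ȳ = 109.73 cm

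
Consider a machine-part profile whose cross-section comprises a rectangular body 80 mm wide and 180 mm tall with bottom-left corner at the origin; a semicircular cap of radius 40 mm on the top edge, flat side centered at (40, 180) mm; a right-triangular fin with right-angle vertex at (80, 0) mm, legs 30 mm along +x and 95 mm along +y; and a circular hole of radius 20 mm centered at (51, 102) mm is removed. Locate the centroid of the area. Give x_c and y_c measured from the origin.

rectangular body: A = 80 × 180 = 14400.00, centroid at (40.00, 90.00).
semicircular top: A = ½π·40² = 2513.27, centroid at (40.00, 196.98).
triangular fin: A = ½·30·95 = 1425.00, centroid at (90.00, 31.67).
hole: A = −π·20² = -1256.64, centroid at (51.00, 102.00).
ΣA = 17081.64 mm²
ΣAx_c = (14400.00)(40.00) + (2513.27)(40.00) + (1425.00)(90.00) + (-1256.64)(51.00) = 740692.47 mm³
ΣAy_c = (14400.00)(90.00) + (2513.27)(196.98) + (1425.00)(31.67) + (-1256.64)(102.00) = 1708004.03 mm³
x_c = 740692.47 / 17081.64 = 43.36 mm
y_c = 1708004.03 / 17081.64 = 99.99 mm

x_c = 43.36 mm, y_c = 99.99 mm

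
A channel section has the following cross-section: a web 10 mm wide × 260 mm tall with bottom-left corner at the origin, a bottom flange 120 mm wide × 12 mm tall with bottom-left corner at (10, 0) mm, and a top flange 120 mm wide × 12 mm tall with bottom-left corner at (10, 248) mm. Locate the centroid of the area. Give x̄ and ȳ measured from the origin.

x̄ = 39.16 mm, ȳ = 130.00 mm

web: A = 10 × 260 = 2600.00, centroid at (5.00, 130.00).
bottom flange: A = 120 × 12 = 1440.00, centroid at (70.00, 6.00).
top flange: A = 120 × 12 = 1440.00, centroid at (70.00, 254.00).
ΣA = 5480.00 mm²
ΣAx̄ = (2600.00)(5.00) + (1440.00)(70.00) + (1440.00)(70.00) = 214600.00 mm³
ΣAȳ = (2600.00)(130.00) + (1440.00)(6.00) + (1440.00)(254.00) = 712400.00 mm³
x̄ = 214600.00 / 5480.00 = 39.16 mm
ȳ = 712400.00 / 5480.00 = 130.00 mm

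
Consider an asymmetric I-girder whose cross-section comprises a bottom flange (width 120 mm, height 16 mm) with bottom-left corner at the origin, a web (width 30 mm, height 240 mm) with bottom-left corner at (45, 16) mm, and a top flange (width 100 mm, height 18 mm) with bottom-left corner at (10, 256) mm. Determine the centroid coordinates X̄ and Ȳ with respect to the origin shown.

Part | A | x̄ᵢ | ȳᵢ | A·x̄ᵢ | A·ȳᵢ
bottom flange | 1920.00 | 60.00 | 8.00 | 115200.00 | 15360.00
web | 7200.00 | 60.00 | 136.00 | 432000.00 | 979200.00
top flange | 1800.00 | 60.00 | 265.00 | 108000.00 | 477000.00
Σ | 10920.00 |  |  | 655200.00 | 1471560.00
X̄ = 655200.00 / 10920.00 = 60.00 mm
Ȳ = 1471560.00 / 10920.00 = 134.76 mm

X̄ = 60.00 mm, Ȳ = 134.76 mm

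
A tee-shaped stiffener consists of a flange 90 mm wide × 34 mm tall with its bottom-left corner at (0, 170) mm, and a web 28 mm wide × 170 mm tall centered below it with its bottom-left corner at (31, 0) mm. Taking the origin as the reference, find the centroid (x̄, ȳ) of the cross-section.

web: A = 28 × 170 = 4760.00, centroid at (45.00, 85.00).
flange: A = 90 × 34 = 3060.00, centroid at (45.00, 187.00).
ΣA = 7820.00 mm²
ΣAx̄ = (4760.00)(45.00) + (3060.00)(45.00) = 351900.00 mm³
ΣAȳ = (4760.00)(85.00) + (3060.00)(187.00) = 976820.00 mm³
x̄ = 351900.00 / 7820.00 = 45.00 mm
ȳ = 976820.00 / 7820.00 = 124.91 mm

x̄ = 45.00 mm, ȳ = 124.91 mm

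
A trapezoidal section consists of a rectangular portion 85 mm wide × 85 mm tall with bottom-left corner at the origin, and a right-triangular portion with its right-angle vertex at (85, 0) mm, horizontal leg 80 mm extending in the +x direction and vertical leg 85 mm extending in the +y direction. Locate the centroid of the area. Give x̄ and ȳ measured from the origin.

Part | A | x̄ᵢ | ȳᵢ | A·x̄ᵢ | A·ȳᵢ
rectangular portion | 7225.00 | 42.50 | 42.50 | 307062.50 | 307062.50
triangular portion | 3400.00 | 111.67 | 28.33 | 379666.67 | 96333.33
Σ | 10625.00 |  |  | 686729.17 | 403395.83
x̄ = 686729.17 / 10625.00 = 64.63 mm
ȳ = 403395.83 / 10625.00 = 37.97 mm

x̄ = 64.63 mm, ȳ = 37.97 mm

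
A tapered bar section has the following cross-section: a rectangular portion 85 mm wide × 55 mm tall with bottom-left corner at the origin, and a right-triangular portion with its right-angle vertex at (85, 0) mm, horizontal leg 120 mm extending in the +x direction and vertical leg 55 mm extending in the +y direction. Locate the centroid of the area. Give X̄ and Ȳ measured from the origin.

rectangular portion: A = 85 × 55 = 4675.00, centroid at (42.50, 27.50).
triangular portion: A = ½·120·55 = 3300.00, centroid at (125.00, 18.33).
ΣA = 7975.00 mm², ΣAX̄ = 611187.50 mm³, ΣAȲ = 189062.50 mm³.
X̄ = 611187.50/7975.00 = 76.64 mm; Ȳ = 189062.50/7975.00 = 23.71 mm.

X̄ = 76.64 mm, Ȳ = 23.71 mm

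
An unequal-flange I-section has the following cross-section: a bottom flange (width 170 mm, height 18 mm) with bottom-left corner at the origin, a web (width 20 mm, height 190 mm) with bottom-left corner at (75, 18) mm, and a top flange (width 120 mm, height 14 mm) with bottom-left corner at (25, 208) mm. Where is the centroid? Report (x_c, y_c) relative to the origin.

bottom flange: A = 170 × 18 = 3060.00, centroid at (85.00, 9.00).
web: A = 20 × 190 = 3800.00, centroid at (85.00, 113.00).
top flange: A = 120 × 14 = 1680.00, centroid at (85.00, 215.00).
ΣA = 8540.00 mm²
ΣAx_c = (3060.00)(85.00) + (3800.00)(85.00) + (1680.00)(85.00) = 725900.00 mm³
ΣAy_c = (3060.00)(9.00) + (3800.00)(113.00) + (1680.00)(215.00) = 818140.00 mm³
x_c = 725900.00 / 8540.00 = 85.00 mm
y_c = 818140.00 / 8540.00 = 95.80 mm

x_c = 85.00 mm, y_c = 95.80 mm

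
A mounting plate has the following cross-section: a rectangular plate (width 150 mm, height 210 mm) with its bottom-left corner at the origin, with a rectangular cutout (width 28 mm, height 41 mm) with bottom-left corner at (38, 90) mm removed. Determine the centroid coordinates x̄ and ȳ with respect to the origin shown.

x̄ = 75.87 mm, ȳ = 104.79 mm

plate: A = 150 × 210 = 31500.00, centroid at (75.00, 105.00).
hole: A = −(28 × 41) = -1148.00, centroid at (52.00, 110.50).
ΣA = 30352.00 mm², ΣAx̄ = 2302804.00 mm³, ΣAȳ = 3180646.00 mm³.
x̄ = 2302804.00/30352.00 = 75.87 mm; ȳ = 3180646.00/30352.00 = 104.79 mm.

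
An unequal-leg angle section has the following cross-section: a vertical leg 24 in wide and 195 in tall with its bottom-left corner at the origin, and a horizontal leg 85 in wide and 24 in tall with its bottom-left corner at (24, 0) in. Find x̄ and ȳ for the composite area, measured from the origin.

x̄ = 28.54 in, ȳ = 71.54 in

vertical leg: A = 24 × 195 = 4680.00, centroid at (12.00, 97.50).
horizontal leg: A = 85 × 24 = 2040.00, centroid at (66.50, 12.00).
ΣA = 6720.00 in²
ΣAx̄ = (4680.00)(12.00) + (2040.00)(66.50) = 191820.00 in³
ΣAȳ = (4680.00)(97.50) + (2040.00)(12.00) = 480780.00 in³
x̄ = 191820.00 / 6720.00 = 28.54 in
ȳ = 480780.00 / 6720.00 = 71.54 in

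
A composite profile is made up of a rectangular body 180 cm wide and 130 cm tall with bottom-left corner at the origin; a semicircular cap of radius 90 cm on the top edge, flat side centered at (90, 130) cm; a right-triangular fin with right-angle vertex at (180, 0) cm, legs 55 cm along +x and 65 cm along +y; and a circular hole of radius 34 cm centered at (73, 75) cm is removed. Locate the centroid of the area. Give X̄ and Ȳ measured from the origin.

rectangular body: A = 180 × 130 = 23400.00, centroid at (90.00, 65.00).
semicircular top: A = ½π·90² = 12723.45, centroid at (90.00, 168.20).
triangular fin: A = ½·55·65 = 1787.50, centroid at (198.33, 21.67).
hole: A = −π·34² = -3631.68, centroid at (73.00, 75.00).
ΣA = 34279.27 cm², ΣAX̄ = 3340518.63 cm³, ΣAȲ = 3427401.62 cm³.
X̄ = 3340518.63/34279.27 = 97.45 cm; Ȳ = 3427401.62/34279.27 = 99.98 cm.

X̄ = 97.45 cm, Ȳ = 99.98 cm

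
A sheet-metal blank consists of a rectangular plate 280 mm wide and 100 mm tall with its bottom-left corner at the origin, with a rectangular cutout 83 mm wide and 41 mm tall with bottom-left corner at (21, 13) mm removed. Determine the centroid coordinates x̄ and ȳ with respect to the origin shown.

x̄ = 150.72 mm, ȳ = 52.28 mm

plate: A = 280 × 100 = 28000.00, centroid at (140.00, 50.00).
hole: A = −(83 × 41) = -3403.00, centroid at (62.50, 33.50).
ΣA = 24597.00 mm²
ΣAx̄ = (28000.00)(140.00) + (-3403.00)(62.50) = 3707312.50 mm³
ΣAȳ = (28000.00)(50.00) + (-3403.00)(33.50) = 1285999.50 mm³
x̄ = 3707312.50 / 24597.00 = 150.72 mm
ȳ = 1285999.50 / 24597.00 = 52.28 mm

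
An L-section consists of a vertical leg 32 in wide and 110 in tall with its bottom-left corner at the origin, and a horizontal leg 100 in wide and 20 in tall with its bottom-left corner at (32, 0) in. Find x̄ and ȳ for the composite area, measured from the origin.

vertical leg: A = 32 × 110 = 3520.00, centroid at (16.00, 55.00).
horizontal leg: A = 100 × 20 = 2000.00, centroid at (82.00, 10.00).
ΣA = 5520.00 in²
ΣAx̄ = (3520.00)(16.00) + (2000.00)(82.00) = 220320.00 in³
ΣAȳ = (3520.00)(55.00) + (2000.00)(10.00) = 213600.00 in³
x̄ = 220320.00 / 5520.00 = 39.91 in
ȳ = 213600.00 / 5520.00 = 38.70 in

x̄ = 39.91 in, ȳ = 38.70 in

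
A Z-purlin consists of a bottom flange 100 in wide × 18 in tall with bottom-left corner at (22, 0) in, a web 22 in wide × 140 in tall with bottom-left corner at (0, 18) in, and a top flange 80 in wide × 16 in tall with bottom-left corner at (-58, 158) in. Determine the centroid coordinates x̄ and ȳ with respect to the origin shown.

x̄ = 22.80 in, ȳ = 81.12 in

bottom flange: A = 100 × 18 = 1800.00, centroid at (72.00, 9.00).
web: A = 22 × 140 = 3080.00, centroid at (11.00, 88.00).
top flange: A = 80 × 16 = 1280.00, centroid at (-18.00, 166.00).
ΣA = 6160.00 in²
ΣAx̄ = (1800.00)(72.00) + (3080.00)(11.00) + (1280.00)(-18.00) = 140440.00 in³
ΣAȳ = (1800.00)(9.00) + (3080.00)(88.00) + (1280.00)(166.00) = 499720.00 in³
x̄ = 140440.00 / 6160.00 = 22.80 in
ȳ = 499720.00 / 6160.00 = 81.12 in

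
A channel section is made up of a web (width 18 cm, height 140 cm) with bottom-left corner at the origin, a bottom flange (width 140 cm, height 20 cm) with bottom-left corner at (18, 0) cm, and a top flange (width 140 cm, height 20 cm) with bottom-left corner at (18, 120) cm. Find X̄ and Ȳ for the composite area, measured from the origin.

X̄ = 63.48 cm, Ȳ = 70.00 cm

Part | A | x̄ᵢ | ȳᵢ | A·x̄ᵢ | A·ȳᵢ
web | 2520.00 | 9.00 | 70.00 | 22680.00 | 176400.00
bottom flange | 2800.00 | 88.00 | 10.00 | 246400.00 | 28000.00
top flange | 2800.00 | 88.00 | 130.00 | 246400.00 | 364000.00
Σ | 8120.00 |  |  | 515480.00 | 568400.00
X̄ = 515480.00 / 8120.00 = 63.48 cm
Ȳ = 568400.00 / 8120.00 = 70.00 cm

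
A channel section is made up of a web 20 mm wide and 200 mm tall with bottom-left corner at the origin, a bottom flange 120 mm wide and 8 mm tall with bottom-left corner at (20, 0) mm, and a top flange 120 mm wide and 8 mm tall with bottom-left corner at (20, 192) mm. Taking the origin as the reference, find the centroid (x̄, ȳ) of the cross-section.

web: A = 20 × 200 = 4000.00, centroid at (10.00, 100.00).
bottom flange: A = 120 × 8 = 960.00, centroid at (80.00, 4.00).
top flange: A = 120 × 8 = 960.00, centroid at (80.00, 196.00).
ΣA = 5920.00 mm², ΣAx̄ = 193600.00 mm³, ΣAȳ = 592000.00 mm³.
x̄ = 193600.00/5920.00 = 32.70 mm; ȳ = 592000.00/5920.00 = 100.00 mm.

x̄ = 32.70 mm, ȳ = 100.00 mm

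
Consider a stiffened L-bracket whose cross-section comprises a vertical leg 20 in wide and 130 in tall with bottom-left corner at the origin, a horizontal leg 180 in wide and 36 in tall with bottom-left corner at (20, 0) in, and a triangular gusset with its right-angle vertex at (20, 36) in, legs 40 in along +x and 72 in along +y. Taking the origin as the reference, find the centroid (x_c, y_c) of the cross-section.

x_c = 74.79 in, y_c = 35.37 in

Part | A | x̄ᵢ | ȳᵢ | A·x̄ᵢ | A·ȳᵢ
vertical leg | 2600.00 | 10.00 | 65.00 | 26000.00 | 169000.00
horizontal leg | 6480.00 | 110.00 | 18.00 | 712800.00 | 116640.00
gusset | 1440.00 | 33.33 | 60.00 | 48000.00 | 86400.00
Σ | 10520.00 |  |  | 786800.00 | 372040.00
x_c = 786800.00 / 10520.00 = 74.79 in
y_c = 372040.00 / 10520.00 = 35.37 in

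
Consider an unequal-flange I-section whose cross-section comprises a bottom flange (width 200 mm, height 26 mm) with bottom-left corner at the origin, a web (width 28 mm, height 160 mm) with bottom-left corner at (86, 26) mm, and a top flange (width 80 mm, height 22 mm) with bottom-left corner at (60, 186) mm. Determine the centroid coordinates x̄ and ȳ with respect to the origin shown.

x̄ = 100.00 mm, ȳ = 77.73 mm

Part | A | x̄ᵢ | ȳᵢ | A·x̄ᵢ | A·ȳᵢ
bottom flange | 5200.00 | 100.00 | 13.00 | 520000.00 | 67600.00
web | 4480.00 | 100.00 | 106.00 | 448000.00 | 474880.00
top flange | 1760.00 | 100.00 | 197.00 | 176000.00 | 346720.00
Σ | 11440.00 |  |  | 1144000.00 | 889200.00
x̄ = 1144000.00 / 11440.00 = 100.00 mm
ȳ = 889200.00 / 11440.00 = 77.73 mm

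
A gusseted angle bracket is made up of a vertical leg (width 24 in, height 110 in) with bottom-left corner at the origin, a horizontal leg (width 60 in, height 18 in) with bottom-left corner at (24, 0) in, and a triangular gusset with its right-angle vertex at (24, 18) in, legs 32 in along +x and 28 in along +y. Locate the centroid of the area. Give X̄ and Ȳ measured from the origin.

vertical leg: A = 24 × 110 = 2640.00, centroid at (12.00, 55.00).
horizontal leg: A = 60 × 18 = 1080.00, centroid at (54.00, 9.00).
gusset: A = ½·32·28 = 448.00, centroid at (34.67, 27.33).
ΣA = 4168.00 in²
ΣAX̄ = (2640.00)(12.00) + (1080.00)(54.00) + (448.00)(34.67) = 105530.67 in³
ΣAȲ = (2640.00)(55.00) + (1080.00)(9.00) + (448.00)(27.33) = 167165.33 in³
X̄ = 105530.67 / 4168.00 = 25.32 in
Ȳ = 167165.33 / 4168.00 = 40.11 in

X̄ = 25.32 in, Ȳ = 40.11 in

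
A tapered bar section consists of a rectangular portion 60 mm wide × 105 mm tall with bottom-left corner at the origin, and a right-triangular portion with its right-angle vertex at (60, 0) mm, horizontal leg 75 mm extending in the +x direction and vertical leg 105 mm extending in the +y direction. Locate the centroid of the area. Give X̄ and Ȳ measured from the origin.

X̄ = 51.15 mm, Ȳ = 45.77 mm

Part | A | x̄ᵢ | ȳᵢ | A·x̄ᵢ | A·ȳᵢ
rectangular portion | 6300.00 | 30.00 | 52.50 | 189000.00 | 330750.00
triangular portion | 3937.50 | 85.00 | 35.00 | 334687.50 | 137812.50
Σ | 10237.50 |  |  | 523687.50 | 468562.50
X̄ = 523687.50 / 10237.50 = 51.15 mm
Ȳ = 468562.50 / 10237.50 = 45.77 mm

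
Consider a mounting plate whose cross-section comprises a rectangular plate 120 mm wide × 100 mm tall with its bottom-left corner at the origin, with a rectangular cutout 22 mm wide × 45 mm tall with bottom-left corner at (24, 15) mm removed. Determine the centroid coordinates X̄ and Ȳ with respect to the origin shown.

plate: A = 120 × 100 = 12000.00, centroid at (60.00, 50.00).
hole: A = −(22 × 45) = -990.00, centroid at (35.00, 37.50).
ΣA = 11010.00 mm²
ΣAX̄ = (12000.00)(60.00) + (-990.00)(35.00) = 685350.00 mm³
ΣAȲ = (12000.00)(50.00) + (-990.00)(37.50) = 562875.00 mm³
X̄ = 685350.00 / 11010.00 = 62.25 mm
Ȳ = 562875.00 / 11010.00 = 51.12 mm

X̄ = 62.25 mm, Ȳ = 51.12 mm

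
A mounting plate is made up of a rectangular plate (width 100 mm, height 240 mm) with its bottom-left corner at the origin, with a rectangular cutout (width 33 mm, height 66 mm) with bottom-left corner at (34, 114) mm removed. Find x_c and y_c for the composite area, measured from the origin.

x_c = 49.95 mm, y_c = 117.31 mm

plate: A = 100 × 240 = 24000.00, centroid at (50.00, 120.00).
hole: A = −(33 × 66) = -2178.00, centroid at (50.50, 147.00).
ΣA = 21822.00 mm², ΣAx_c = 1090011.00 mm³, ΣAy_c = 2559834.00 mm³.
x_c = 1090011.00/21822.00 = 49.95 mm; y_c = 2559834.00/21822.00 = 117.31 mm.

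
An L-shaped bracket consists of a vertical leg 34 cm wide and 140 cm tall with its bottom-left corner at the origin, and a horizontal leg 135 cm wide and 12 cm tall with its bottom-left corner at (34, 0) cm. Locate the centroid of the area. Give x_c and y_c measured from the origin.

x_c = 38.46 cm, y_c = 53.75 cm

vertical leg: A = 34 × 140 = 4760.00, centroid at (17.00, 70.00).
horizontal leg: A = 135 × 12 = 1620.00, centroid at (101.50, 6.00).
ΣA = 6380.00 cm²
ΣAx_c = (4760.00)(17.00) + (1620.00)(101.50) = 245350.00 cm³
ΣAy_c = (4760.00)(70.00) + (1620.00)(6.00) = 342920.00 cm³
x_c = 245350.00 / 6380.00 = 38.46 cm
y_c = 342920.00 / 6380.00 = 53.75 cm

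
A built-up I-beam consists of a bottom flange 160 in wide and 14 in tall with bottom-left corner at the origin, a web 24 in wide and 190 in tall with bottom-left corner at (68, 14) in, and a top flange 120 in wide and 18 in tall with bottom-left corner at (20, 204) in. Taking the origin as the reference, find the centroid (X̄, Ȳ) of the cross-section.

X̄ = 80.00 in, Ȳ = 108.57 in

Part | A | x̄ᵢ | ȳᵢ | A·x̄ᵢ | A·ȳᵢ
bottom flange | 2240.00 | 80.00 | 7.00 | 179200.00 | 15680.00
web | 4560.00 | 80.00 | 109.00 | 364800.00 | 497040.00
top flange | 2160.00 | 80.00 | 213.00 | 172800.00 | 460080.00
Σ | 8960.00 |  |  | 716800.00 | 972800.00
X̄ = 716800.00 / 8960.00 = 80.00 in
Ȳ = 972800.00 / 8960.00 = 108.57 in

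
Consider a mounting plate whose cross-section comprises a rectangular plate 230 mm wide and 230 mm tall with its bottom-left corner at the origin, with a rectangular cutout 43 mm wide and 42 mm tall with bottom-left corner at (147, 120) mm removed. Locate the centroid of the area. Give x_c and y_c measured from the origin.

plate: A = 230 × 230 = 52900.00, centroid at (115.00, 115.00).
hole: A = −(43 × 42) = -1806.00, centroid at (168.50, 141.00).
ΣA = 51094.00 mm², ΣAx_c = 5779189.00 mm³, ΣAy_c = 5828854.00 mm³.
x_c = 5779189.00/51094.00 = 113.11 mm; y_c = 5828854.00/51094.00 = 114.08 mm.

x_c = 113.11 mm, y_c = 114.08 mm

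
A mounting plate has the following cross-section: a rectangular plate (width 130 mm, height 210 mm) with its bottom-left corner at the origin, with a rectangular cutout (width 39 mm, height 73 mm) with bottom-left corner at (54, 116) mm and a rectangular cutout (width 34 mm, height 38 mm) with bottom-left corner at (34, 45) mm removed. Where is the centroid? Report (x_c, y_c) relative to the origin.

Part | A | x̄ᵢ | ȳᵢ | A·x̄ᵢ | A·ȳᵢ
plate | 27300.00 | 65.00 | 105.00 | 1774500.00 | 2866500.00
hole 1 | -2847.00 | 73.50 | 152.50 | -209254.50 | -434167.50
hole 2 | -1292.00 | 51.00 | 64.00 | -65892.00 | -82688.00
Σ | 23161.00 |  |  | 1499353.50 | 2349644.50
x_c = 1499353.50 / 23161.00 = 64.74 mm
y_c = 2349644.50 / 23161.00 = 101.45 mm

x_c = 64.74 mm, y_c = 101.45 mm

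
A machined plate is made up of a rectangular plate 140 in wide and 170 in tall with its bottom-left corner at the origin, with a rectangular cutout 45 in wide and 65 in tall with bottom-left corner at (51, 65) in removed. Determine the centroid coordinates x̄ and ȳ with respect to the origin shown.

x̄ = 69.51 in, ȳ = 83.25 in

Part | A | x̄ᵢ | ȳᵢ | A·x̄ᵢ | A·ȳᵢ
plate | 23800.00 | 70.00 | 85.00 | 1666000.00 | 2023000.00
hole | -2925.00 | 73.50 | 97.50 | -214987.50 | -285187.50
Σ | 20875.00 |  |  | 1451012.50 | 1737812.50
x̄ = 1451012.50 / 20875.00 = 69.51 in
ȳ = 1737812.50 / 20875.00 = 83.25 in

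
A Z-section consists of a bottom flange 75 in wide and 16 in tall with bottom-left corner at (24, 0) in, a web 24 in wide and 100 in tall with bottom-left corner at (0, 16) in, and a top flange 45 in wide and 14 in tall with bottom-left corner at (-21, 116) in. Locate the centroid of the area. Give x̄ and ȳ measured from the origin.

bottom flange: A = 75 × 16 = 1200.00, centroid at (61.50, 8.00).
web: A = 24 × 100 = 2400.00, centroid at (12.00, 66.00).
top flange: A = 45 × 14 = 630.00, centroid at (1.50, 123.00).
ΣA = 4230.00 in²
ΣAx̄ = (1200.00)(61.50) + (2400.00)(12.00) + (630.00)(1.50) = 103545.00 in³
ΣAȳ = (1200.00)(8.00) + (2400.00)(66.00) + (630.00)(123.00) = 245490.00 in³
x̄ = 103545.00 / 4230.00 = 24.48 in
ȳ = 245490.00 / 4230.00 = 58.04 in

x̄ = 24.48 in, ȳ = 58.04 in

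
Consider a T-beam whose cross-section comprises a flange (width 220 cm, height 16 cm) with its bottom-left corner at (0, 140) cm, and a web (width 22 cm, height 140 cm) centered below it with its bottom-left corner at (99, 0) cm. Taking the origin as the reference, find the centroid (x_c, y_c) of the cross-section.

x_c = 110.00 cm, y_c = 111.60 cm

web: A = 22 × 140 = 3080.00, centroid at (110.00, 70.00).
flange: A = 220 × 16 = 3520.00, centroid at (110.00, 148.00).
ΣA = 6600.00 cm², ΣAx_c = 726000.00 cm³, ΣAy_c = 736560.00 cm³.
x_c = 726000.00/6600.00 = 110.00 cm; y_c = 736560.00/6600.00 = 111.60 cm.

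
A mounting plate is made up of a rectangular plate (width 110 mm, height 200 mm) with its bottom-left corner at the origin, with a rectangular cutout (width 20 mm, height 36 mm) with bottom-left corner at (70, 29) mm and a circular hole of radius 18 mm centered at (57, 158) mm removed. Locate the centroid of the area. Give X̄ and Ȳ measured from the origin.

Part | A | x̄ᵢ | ȳᵢ | A·x̄ᵢ | A·ȳᵢ
plate | 22000.00 | 55.00 | 100.00 | 1210000.00 | 2200000.00
hole 1 | -720.00 | 80.00 | 47.00 | -57600.00 | -33840.00
hole 2 | -1017.88 | 57.00 | 158.00 | -58018.93 | -160824.41
Σ | 20262.12 |  |  | 1094381.07 | 2005335.59
X̄ = 1094381.07 / 20262.12 = 54.01 mm
Ȳ = 2005335.59 / 20262.12 = 98.97 mm

X̄ = 54.01 mm, Ȳ = 98.97 mm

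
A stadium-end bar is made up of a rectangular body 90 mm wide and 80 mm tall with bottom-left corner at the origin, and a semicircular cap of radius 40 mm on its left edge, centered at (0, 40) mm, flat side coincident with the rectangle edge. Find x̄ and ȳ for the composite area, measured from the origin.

Part | A | x̄ᵢ | ȳᵢ | A·x̄ᵢ | A·ȳᵢ
rectangular body | 7200.00 | 45.00 | 40.00 | 324000.00 | 288000.00
semicircular end | 2513.27 | -16.98 | 40.00 | -42666.67 | 100530.96
Σ | 9713.27 |  |  | 281333.33 | 388530.96
x̄ = 281333.33 / 9713.27 = 28.96 mm
ȳ = 388530.96 / 9713.27 = 40.00 mm

x̄ = 28.96 mm, ȳ = 40.00 mm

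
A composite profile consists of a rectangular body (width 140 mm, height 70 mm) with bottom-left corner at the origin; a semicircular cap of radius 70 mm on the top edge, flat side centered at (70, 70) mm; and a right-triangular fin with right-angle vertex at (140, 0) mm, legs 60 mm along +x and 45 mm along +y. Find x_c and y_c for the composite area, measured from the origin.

x_c = 76.45 mm, y_c = 59.99 mm

rectangular body: A = 140 × 70 = 9800.00, centroid at (70.00, 35.00).
semicircular top: A = ½π·70² = 7696.90, centroid at (70.00, 99.71).
triangular fin: A = ½·60·45 = 1350.00, centroid at (160.00, 15.00).
ΣA = 18846.90 mm², ΣAx_c = 1440783.14 mm³, ΣAy_c = 1130699.81 mm³.
x_c = 1440783.14/18846.90 = 76.45 mm; y_c = 1130699.81/18846.90 = 59.99 mm.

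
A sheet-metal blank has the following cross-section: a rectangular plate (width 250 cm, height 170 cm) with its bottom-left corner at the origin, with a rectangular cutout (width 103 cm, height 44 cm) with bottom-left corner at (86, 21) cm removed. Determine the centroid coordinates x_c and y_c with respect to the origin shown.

x_c = 123.51 cm, y_c = 90.01 cm

Part | A | x̄ᵢ | ȳᵢ | A·x̄ᵢ | A·ȳᵢ
plate | 42500.00 | 125.00 | 85.00 | 5312500.00 | 3612500.00
hole | -4532.00 | 137.50 | 43.00 | -623150.00 | -194876.00
Σ | 37968.00 |  |  | 4689350.00 | 3417624.00
x_c = 4689350.00 / 37968.00 = 123.51 cm
y_c = 3417624.00 / 37968.00 = 90.01 cm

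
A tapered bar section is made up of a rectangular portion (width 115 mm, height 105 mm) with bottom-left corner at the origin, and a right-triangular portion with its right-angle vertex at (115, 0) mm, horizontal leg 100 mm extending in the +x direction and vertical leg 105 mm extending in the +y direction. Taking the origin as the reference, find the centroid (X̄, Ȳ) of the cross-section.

X̄ = 85.03 mm, Ȳ = 47.20 mm

rectangular portion: A = 115 × 105 = 12075.00, centroid at (57.50, 52.50).
triangular portion: A = ½·100·105 = 5250.00, centroid at (148.33, 35.00).
ΣA = 17325.00 mm², ΣAX̄ = 1473062.50 mm³, ΣAȲ = 817687.50 mm³.
X̄ = 1473062.50/17325.00 = 85.03 mm; Ȳ = 817687.50/17325.00 = 47.20 mm.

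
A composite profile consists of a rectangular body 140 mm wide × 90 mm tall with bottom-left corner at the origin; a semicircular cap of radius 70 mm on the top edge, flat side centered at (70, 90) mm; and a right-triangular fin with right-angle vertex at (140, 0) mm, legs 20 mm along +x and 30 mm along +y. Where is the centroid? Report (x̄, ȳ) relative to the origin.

rectangular body: A = 140 × 90 = 12600.00, centroid at (70.00, 45.00).
semicircular top: A = ½π·70² = 7696.90, centroid at (70.00, 119.71).
triangular fin: A = ½·20·30 = 300.00, centroid at (146.67, 10.00).
ΣA = 20596.90 mm², ΣAx̄ = 1464783.14 mm³, ΣAȳ = 1491387.85 mm³.
x̄ = 1464783.14/20596.90 = 71.12 mm; ȳ = 1491387.85/20596.90 = 72.41 mm.

x̄ = 71.12 mm, ȳ = 72.41 mm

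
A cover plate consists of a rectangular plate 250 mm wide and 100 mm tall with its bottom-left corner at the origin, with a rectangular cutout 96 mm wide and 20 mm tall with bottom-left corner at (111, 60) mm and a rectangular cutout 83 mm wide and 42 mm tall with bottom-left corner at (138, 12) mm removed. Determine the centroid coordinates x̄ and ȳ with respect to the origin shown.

Part | A | x̄ᵢ | ȳᵢ | A·x̄ᵢ | A·ȳᵢ
plate | 25000.00 | 125.00 | 50.00 | 3125000.00 | 1250000.00
hole 1 | -1920.00 | 159.00 | 70.00 | -305280.00 | -134400.00
hole 2 | -3486.00 | 179.50 | 33.00 | -625737.00 | -115038.00
Σ | 19594.00 |  |  | 2193983.00 | 1000562.00
x̄ = 2193983.00 / 19594.00 = 111.97 mm
ȳ = 1000562.00 / 19594.00 = 51.06 mm

x̄ = 111.97 mm, ȳ = 51.06 mm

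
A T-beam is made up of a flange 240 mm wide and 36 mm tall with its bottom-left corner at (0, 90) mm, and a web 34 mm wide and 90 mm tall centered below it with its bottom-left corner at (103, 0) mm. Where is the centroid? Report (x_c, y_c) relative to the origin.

web: A = 34 × 90 = 3060.00, centroid at (120.00, 45.00).
flange: A = 240 × 36 = 8640.00, centroid at (120.00, 108.00).
ΣA = 11700.00 mm², ΣAx_c = 1404000.00 mm³, ΣAy_c = 1070820.00 mm³.
x_c = 1404000.00/11700.00 = 120.00 mm; y_c = 1070820.00/11700.00 = 91.52 mm.

x_c = 120.00 mm, y_c = 91.52 mm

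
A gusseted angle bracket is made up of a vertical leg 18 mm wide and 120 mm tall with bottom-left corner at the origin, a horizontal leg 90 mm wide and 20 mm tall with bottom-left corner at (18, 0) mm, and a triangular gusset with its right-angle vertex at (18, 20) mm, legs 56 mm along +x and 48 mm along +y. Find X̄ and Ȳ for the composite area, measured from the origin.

vertical leg: A = 18 × 120 = 2160.00, centroid at (9.00, 60.00).
horizontal leg: A = 90 × 20 = 1800.00, centroid at (63.00, 10.00).
gusset: A = ½·56·48 = 1344.00, centroid at (36.67, 36.00).
ΣA = 5304.00 mm²
ΣAX̄ = (2160.00)(9.00) + (1800.00)(63.00) + (1344.00)(36.67) = 182120.00 mm³
ΣAȲ = (2160.00)(60.00) + (1800.00)(10.00) + (1344.00)(36.00) = 195984.00 mm³
X̄ = 182120.00 / 5304.00 = 34.34 mm
Ȳ = 195984.00 / 5304.00 = 36.95 mm

X̄ = 34.34 mm, Ȳ = 36.95 mm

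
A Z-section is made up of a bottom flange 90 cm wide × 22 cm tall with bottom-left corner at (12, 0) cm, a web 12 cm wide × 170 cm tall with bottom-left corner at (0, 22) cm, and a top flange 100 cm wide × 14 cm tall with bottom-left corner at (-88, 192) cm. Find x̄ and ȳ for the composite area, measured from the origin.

bottom flange: A = 90 × 22 = 1980.00, centroid at (57.00, 11.00).
web: A = 12 × 170 = 2040.00, centroid at (6.00, 107.00).
top flange: A = 100 × 14 = 1400.00, centroid at (-38.00, 199.00).
ΣA = 5420.00 cm²
ΣAx̄ = (1980.00)(57.00) + (2040.00)(6.00) + (1400.00)(-38.00) = 71900.00 cm³
ΣAȳ = (1980.00)(11.00) + (2040.00)(107.00) + (1400.00)(199.00) = 518660.00 cm³
x̄ = 71900.00 / 5420.00 = 13.27 cm
ȳ = 518660.00 / 5420.00 = 95.69 cm

x̄ = 13.27 cm, ȳ = 95.69 cm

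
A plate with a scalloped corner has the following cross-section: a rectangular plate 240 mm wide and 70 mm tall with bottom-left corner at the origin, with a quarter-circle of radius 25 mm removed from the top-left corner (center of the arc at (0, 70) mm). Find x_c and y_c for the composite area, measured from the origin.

x_c = 123.29 mm, y_c = 34.27 mm

plate: A = 240 × 70 = 16800.00, centroid at (120.00, 35.00).
removed quarter-circle: A = −¼π·25² = -490.87, centroid at (10.61, 59.39).
ΣA = 16309.13 mm²
ΣAx_c = (16800.00)(120.00) + (-490.87)(10.61) = 2010791.67 mm³
ΣAy_c = (16800.00)(35.00) + (-490.87)(59.39) = 558847.16 mm³
x_c = 2010791.67 / 16309.13 = 123.29 mm
y_c = 558847.16 / 16309.13 = 34.27 mm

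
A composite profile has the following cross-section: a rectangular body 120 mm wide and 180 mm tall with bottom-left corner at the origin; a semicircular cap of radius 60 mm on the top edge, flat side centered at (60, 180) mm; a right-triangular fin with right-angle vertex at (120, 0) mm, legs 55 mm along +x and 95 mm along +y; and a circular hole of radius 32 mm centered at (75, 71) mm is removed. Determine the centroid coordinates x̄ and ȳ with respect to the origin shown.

Part | A | x̄ᵢ | ȳᵢ | A·x̄ᵢ | A·ȳᵢ
rectangular body | 21600.00 | 60.00 | 90.00 | 1296000.00 | 1944000.00
semicircular top | 5654.87 | 60.00 | 205.46 | 339292.01 | 1161876.02
triangular fin | 2612.50 | 138.33 | 31.67 | 361395.83 | 82729.17
hole | -3216.99 | 75.00 | 71.00 | -241274.32 | -228406.35
Σ | 26650.38 |  |  | 1755413.52 | 2960198.83
x̄ = 1755413.52 / 26650.38 = 65.87 mm
ȳ = 2960198.83 / 26650.38 = 111.08 mm

x̄ = 65.87 mm, ȳ = 111.08 mm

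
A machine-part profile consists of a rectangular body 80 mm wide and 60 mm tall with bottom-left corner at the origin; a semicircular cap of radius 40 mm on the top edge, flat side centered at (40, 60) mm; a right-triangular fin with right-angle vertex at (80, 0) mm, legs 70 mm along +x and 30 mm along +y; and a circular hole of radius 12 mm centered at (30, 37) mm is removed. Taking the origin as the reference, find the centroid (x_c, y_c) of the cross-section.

rectangular body: A = 80 × 60 = 4800.00, centroid at (40.00, 30.00).
semicircular top: A = ½π·40² = 2513.27, centroid at (40.00, 76.98).
triangular fin: A = ½·70·30 = 1050.00, centroid at (103.33, 10.00).
hole: A = −π·12² = -452.39, centroid at (30.00, 37.00).
ΣA = 7910.88 mm²
ΣAx_c = (4800.00)(40.00) + (2513.27)(40.00) + (1050.00)(103.33) + (-452.39)(30.00) = 387459.28 mm³
ΣAy_c = (4800.00)(30.00) + (2513.27)(76.98) + (1050.00)(10.00) + (-452.39)(37.00) = 331224.71 mm³
x_c = 387459.28 / 7910.88 = 48.98 mm
y_c = 331224.71 / 7910.88 = 41.87 mm

x_c = 48.98 mm, y_c = 41.87 mm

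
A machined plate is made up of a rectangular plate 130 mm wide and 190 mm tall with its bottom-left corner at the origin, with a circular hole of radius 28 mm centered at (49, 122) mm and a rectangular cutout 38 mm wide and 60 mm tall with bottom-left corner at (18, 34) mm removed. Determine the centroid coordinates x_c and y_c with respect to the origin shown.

Part | A | x̄ᵢ | ȳᵢ | A·x̄ᵢ | A·ȳᵢ
plate | 24700.00 | 65.00 | 95.00 | 1605500.00 | 2346500.00
hole 1 | -2463.01 | 49.00 | 122.00 | -120687.42 | -300487.05
hole 2 | -2280.00 | 37.00 | 64.00 | -84360.00 | -145920.00
Σ | 19956.99 |  |  | 1400452.58 | 1900092.95
x_c = 1400452.58 / 19956.99 = 70.17 mm
y_c = 1900092.95 / 19956.99 = 95.21 mm

x_c = 70.17 mm, y_c = 95.21 mm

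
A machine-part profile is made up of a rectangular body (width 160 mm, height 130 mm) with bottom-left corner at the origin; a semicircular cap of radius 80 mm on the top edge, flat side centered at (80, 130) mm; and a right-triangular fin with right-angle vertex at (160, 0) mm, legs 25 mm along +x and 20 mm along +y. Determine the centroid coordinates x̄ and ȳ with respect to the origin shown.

Part | A | x̄ᵢ | ȳᵢ | A·x̄ᵢ | A·ȳᵢ
rectangular body | 20800.00 | 80.00 | 65.00 | 1664000.00 | 1352000.00
semicircular top | 10053.10 | 80.00 | 163.95 | 804247.72 | 1648235.88
triangular fin | 250.00 | 168.33 | 6.67 | 42083.33 | 1666.67
Σ | 31103.10 |  |  | 2510331.05 | 3001902.54
x̄ = 2510331.05 / 31103.10 = 80.71 mm
ȳ = 3001902.54 / 31103.10 = 96.51 mm

x̄ = 80.71 mm, ȳ = 96.51 mm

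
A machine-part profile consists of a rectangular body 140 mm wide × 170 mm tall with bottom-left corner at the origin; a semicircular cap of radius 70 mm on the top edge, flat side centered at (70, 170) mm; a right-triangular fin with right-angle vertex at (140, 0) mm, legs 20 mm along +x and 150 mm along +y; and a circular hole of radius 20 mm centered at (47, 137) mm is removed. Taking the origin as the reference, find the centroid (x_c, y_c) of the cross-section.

rectangular body: A = 140 × 170 = 23800.00, centroid at (70.00, 85.00).
semicircular top: A = ½π·70² = 7696.90, centroid at (70.00, 199.71).
triangular fin: A = ½·20·150 = 1500.00, centroid at (146.67, 50.00).
hole: A = −π·20² = -1256.64, centroid at (47.00, 137.00).
ΣA = 31740.26 mm²
ΣAx_c = (23800.00)(70.00) + (7696.90)(70.00) + (1500.00)(146.67) + (-1256.64)(47.00) = 2365721.20 mm³
ΣAy_c = (23800.00)(85.00) + (7696.90)(199.71) + (1500.00)(50.00) + (-1256.64)(137.00) = 3462980.73 mm³
x_c = 2365721.20 / 31740.26 = 74.53 mm
y_c = 3462980.73 / 31740.26 = 109.10 mm

x_c = 74.53 mm, y_c = 109.10 mm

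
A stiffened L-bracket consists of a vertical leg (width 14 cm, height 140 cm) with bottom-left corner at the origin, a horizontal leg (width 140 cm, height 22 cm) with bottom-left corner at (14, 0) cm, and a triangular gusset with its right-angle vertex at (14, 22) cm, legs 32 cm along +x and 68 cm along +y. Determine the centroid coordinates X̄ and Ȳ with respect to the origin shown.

vertical leg: A = 14 × 140 = 1960.00, centroid at (7.00, 70.00).
horizontal leg: A = 140 × 22 = 3080.00, centroid at (84.00, 11.00).
gusset: A = ½·32·68 = 1088.00, centroid at (24.67, 44.67).
ΣA = 6128.00 cm²
ΣAX̄ = (1960.00)(7.00) + (3080.00)(84.00) + (1088.00)(24.67) = 299277.33 cm³
ΣAȲ = (1960.00)(70.00) + (3080.00)(11.00) + (1088.00)(44.67) = 219677.33 cm³
X̄ = 299277.33 / 6128.00 = 48.84 cm
Ȳ = 219677.33 / 6128.00 = 35.85 cm

X̄ = 48.84 cm, Ȳ = 35.85 cm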